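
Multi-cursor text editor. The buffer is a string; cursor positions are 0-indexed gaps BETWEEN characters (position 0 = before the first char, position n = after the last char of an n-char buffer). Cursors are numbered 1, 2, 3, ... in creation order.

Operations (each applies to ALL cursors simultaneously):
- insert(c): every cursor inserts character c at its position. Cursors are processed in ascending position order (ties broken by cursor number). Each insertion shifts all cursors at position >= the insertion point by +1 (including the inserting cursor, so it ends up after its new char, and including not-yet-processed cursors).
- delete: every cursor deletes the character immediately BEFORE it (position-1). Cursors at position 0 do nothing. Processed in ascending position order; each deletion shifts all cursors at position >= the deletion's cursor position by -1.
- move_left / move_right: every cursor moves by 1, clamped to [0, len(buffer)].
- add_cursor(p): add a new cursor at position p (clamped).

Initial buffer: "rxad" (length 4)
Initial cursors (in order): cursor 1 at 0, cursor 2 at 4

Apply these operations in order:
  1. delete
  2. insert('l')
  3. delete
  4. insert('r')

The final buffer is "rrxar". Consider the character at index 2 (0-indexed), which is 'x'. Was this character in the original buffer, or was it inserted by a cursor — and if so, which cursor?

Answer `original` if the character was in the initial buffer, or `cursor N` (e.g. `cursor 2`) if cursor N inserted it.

After op 1 (delete): buffer="rxa" (len 3), cursors c1@0 c2@3, authorship ...
After op 2 (insert('l')): buffer="lrxal" (len 5), cursors c1@1 c2@5, authorship 1...2
After op 3 (delete): buffer="rxa" (len 3), cursors c1@0 c2@3, authorship ...
After op 4 (insert('r')): buffer="rrxar" (len 5), cursors c1@1 c2@5, authorship 1...2
Authorship (.=original, N=cursor N): 1 . . . 2
Index 2: author = original

Answer: original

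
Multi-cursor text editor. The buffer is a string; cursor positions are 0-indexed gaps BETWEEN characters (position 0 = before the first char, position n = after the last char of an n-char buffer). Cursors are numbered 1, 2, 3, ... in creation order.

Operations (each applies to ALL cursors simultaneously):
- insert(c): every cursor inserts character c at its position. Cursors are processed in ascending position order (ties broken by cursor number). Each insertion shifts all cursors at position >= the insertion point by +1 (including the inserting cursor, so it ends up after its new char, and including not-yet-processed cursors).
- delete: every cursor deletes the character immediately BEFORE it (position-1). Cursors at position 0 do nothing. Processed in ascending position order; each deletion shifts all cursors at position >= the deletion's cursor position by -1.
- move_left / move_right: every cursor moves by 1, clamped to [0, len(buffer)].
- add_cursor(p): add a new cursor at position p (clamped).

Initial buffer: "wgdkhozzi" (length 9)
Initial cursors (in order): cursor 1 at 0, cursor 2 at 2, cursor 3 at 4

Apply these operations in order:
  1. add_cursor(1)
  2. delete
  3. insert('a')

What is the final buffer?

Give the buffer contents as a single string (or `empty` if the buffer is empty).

After op 1 (add_cursor(1)): buffer="wgdkhozzi" (len 9), cursors c1@0 c4@1 c2@2 c3@4, authorship .........
After op 2 (delete): buffer="dhozzi" (len 6), cursors c1@0 c2@0 c4@0 c3@1, authorship ......
After op 3 (insert('a')): buffer="aaadahozzi" (len 10), cursors c1@3 c2@3 c4@3 c3@5, authorship 124.3.....

Answer: aaadahozzi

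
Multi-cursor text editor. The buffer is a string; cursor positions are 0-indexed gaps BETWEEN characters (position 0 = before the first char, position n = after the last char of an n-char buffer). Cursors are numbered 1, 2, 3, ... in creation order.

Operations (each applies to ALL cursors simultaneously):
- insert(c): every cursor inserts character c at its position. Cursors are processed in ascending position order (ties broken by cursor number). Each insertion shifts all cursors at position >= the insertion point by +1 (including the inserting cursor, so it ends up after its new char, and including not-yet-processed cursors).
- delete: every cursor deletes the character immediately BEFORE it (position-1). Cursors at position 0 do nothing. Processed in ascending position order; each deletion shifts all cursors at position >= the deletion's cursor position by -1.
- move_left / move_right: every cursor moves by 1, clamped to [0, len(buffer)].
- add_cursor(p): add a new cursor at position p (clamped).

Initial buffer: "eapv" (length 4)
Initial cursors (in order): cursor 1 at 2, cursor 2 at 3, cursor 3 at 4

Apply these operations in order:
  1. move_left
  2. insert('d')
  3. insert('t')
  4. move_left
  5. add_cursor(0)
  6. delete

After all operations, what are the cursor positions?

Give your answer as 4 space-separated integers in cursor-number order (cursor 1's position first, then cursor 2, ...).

Answer: 1 3 5 0

Derivation:
After op 1 (move_left): buffer="eapv" (len 4), cursors c1@1 c2@2 c3@3, authorship ....
After op 2 (insert('d')): buffer="edadpdv" (len 7), cursors c1@2 c2@4 c3@6, authorship .1.2.3.
After op 3 (insert('t')): buffer="edtadtpdtv" (len 10), cursors c1@3 c2@6 c3@9, authorship .11.22.33.
After op 4 (move_left): buffer="edtadtpdtv" (len 10), cursors c1@2 c2@5 c3@8, authorship .11.22.33.
After op 5 (add_cursor(0)): buffer="edtadtpdtv" (len 10), cursors c4@0 c1@2 c2@5 c3@8, authorship .11.22.33.
After op 6 (delete): buffer="etatptv" (len 7), cursors c4@0 c1@1 c2@3 c3@5, authorship .1.2.3.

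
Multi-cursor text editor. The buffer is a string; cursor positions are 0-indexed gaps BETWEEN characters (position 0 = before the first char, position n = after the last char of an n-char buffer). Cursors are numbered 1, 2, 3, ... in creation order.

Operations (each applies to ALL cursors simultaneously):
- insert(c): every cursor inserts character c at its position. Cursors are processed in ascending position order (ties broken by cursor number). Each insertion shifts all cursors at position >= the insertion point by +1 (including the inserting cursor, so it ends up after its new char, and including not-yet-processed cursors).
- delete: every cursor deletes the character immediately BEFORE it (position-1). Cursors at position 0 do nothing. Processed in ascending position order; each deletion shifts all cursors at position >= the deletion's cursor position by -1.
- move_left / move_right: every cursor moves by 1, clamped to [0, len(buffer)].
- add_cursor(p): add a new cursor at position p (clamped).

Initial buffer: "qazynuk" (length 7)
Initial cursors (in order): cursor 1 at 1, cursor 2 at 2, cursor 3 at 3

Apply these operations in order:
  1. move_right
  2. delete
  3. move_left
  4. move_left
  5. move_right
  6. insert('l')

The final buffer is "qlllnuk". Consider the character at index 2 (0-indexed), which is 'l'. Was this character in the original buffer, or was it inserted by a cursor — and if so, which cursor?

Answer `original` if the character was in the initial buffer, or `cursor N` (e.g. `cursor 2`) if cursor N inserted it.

Answer: cursor 2

Derivation:
After op 1 (move_right): buffer="qazynuk" (len 7), cursors c1@2 c2@3 c3@4, authorship .......
After op 2 (delete): buffer="qnuk" (len 4), cursors c1@1 c2@1 c3@1, authorship ....
After op 3 (move_left): buffer="qnuk" (len 4), cursors c1@0 c2@0 c3@0, authorship ....
After op 4 (move_left): buffer="qnuk" (len 4), cursors c1@0 c2@0 c3@0, authorship ....
After op 5 (move_right): buffer="qnuk" (len 4), cursors c1@1 c2@1 c3@1, authorship ....
After op 6 (insert('l')): buffer="qlllnuk" (len 7), cursors c1@4 c2@4 c3@4, authorship .123...
Authorship (.=original, N=cursor N): . 1 2 3 . . .
Index 2: author = 2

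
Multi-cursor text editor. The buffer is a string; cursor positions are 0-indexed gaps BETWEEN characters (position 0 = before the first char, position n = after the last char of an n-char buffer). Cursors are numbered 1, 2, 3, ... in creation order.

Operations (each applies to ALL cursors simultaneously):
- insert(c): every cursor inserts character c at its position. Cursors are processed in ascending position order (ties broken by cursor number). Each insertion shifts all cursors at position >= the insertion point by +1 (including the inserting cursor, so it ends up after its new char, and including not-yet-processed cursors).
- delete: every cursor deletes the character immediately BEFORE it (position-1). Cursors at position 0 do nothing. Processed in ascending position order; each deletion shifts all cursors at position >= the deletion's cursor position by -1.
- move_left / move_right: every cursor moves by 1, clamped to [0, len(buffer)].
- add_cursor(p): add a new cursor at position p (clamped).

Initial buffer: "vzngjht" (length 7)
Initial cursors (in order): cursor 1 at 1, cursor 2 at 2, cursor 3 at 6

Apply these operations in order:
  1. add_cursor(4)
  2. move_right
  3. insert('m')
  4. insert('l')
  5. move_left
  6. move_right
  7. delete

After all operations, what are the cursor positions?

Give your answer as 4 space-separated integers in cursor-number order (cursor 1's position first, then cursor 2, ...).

Answer: 3 5 11 8

Derivation:
After op 1 (add_cursor(4)): buffer="vzngjht" (len 7), cursors c1@1 c2@2 c4@4 c3@6, authorship .......
After op 2 (move_right): buffer="vzngjht" (len 7), cursors c1@2 c2@3 c4@5 c3@7, authorship .......
After op 3 (insert('m')): buffer="vzmnmgjmhtm" (len 11), cursors c1@3 c2@5 c4@8 c3@11, authorship ..1.2..4..3
After op 4 (insert('l')): buffer="vzmlnmlgjmlhtml" (len 15), cursors c1@4 c2@7 c4@11 c3@15, authorship ..11.22..44..33
After op 5 (move_left): buffer="vzmlnmlgjmlhtml" (len 15), cursors c1@3 c2@6 c4@10 c3@14, authorship ..11.22..44..33
After op 6 (move_right): buffer="vzmlnmlgjmlhtml" (len 15), cursors c1@4 c2@7 c4@11 c3@15, authorship ..11.22..44..33
After op 7 (delete): buffer="vzmnmgjmhtm" (len 11), cursors c1@3 c2@5 c4@8 c3@11, authorship ..1.2..4..3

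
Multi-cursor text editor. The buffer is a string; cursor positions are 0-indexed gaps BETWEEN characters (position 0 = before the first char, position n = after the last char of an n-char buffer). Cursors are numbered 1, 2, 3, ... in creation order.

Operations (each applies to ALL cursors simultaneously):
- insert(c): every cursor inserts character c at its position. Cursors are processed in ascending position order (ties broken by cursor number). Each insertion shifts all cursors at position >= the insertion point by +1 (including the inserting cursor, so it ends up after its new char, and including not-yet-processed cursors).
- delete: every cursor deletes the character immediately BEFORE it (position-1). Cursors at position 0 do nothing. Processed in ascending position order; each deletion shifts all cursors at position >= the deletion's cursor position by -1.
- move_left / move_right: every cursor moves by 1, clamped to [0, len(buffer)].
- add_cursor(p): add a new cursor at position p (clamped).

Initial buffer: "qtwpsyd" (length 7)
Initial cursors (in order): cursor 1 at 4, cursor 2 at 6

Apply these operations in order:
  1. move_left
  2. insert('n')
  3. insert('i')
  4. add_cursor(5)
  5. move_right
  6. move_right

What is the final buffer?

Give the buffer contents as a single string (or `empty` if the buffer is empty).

After op 1 (move_left): buffer="qtwpsyd" (len 7), cursors c1@3 c2@5, authorship .......
After op 2 (insert('n')): buffer="qtwnpsnyd" (len 9), cursors c1@4 c2@7, authorship ...1..2..
After op 3 (insert('i')): buffer="qtwnipsniyd" (len 11), cursors c1@5 c2@9, authorship ...11..22..
After op 4 (add_cursor(5)): buffer="qtwnipsniyd" (len 11), cursors c1@5 c3@5 c2@9, authorship ...11..22..
After op 5 (move_right): buffer="qtwnipsniyd" (len 11), cursors c1@6 c3@6 c2@10, authorship ...11..22..
After op 6 (move_right): buffer="qtwnipsniyd" (len 11), cursors c1@7 c3@7 c2@11, authorship ...11..22..

Answer: qtwnipsniyd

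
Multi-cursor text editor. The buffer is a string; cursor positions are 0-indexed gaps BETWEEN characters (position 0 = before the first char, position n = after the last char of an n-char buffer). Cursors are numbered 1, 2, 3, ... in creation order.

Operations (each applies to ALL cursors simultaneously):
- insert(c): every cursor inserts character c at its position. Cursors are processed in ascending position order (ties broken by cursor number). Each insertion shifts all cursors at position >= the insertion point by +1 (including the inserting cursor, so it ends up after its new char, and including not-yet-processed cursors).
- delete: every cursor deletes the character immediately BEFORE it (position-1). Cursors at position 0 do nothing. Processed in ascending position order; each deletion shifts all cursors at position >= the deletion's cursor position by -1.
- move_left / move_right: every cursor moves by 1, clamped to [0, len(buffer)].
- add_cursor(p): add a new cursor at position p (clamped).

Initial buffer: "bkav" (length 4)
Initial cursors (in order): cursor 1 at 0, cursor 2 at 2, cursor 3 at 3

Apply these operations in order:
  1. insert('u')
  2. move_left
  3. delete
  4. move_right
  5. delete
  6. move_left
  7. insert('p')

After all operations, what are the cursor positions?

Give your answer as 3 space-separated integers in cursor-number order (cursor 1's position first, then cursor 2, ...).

Answer: 3 3 3

Derivation:
After op 1 (insert('u')): buffer="ubkuauv" (len 7), cursors c1@1 c2@4 c3@6, authorship 1..2.3.
After op 2 (move_left): buffer="ubkuauv" (len 7), cursors c1@0 c2@3 c3@5, authorship 1..2.3.
After op 3 (delete): buffer="ubuuv" (len 5), cursors c1@0 c2@2 c3@3, authorship 1.23.
After op 4 (move_right): buffer="ubuuv" (len 5), cursors c1@1 c2@3 c3@4, authorship 1.23.
After op 5 (delete): buffer="bv" (len 2), cursors c1@0 c2@1 c3@1, authorship ..
After op 6 (move_left): buffer="bv" (len 2), cursors c1@0 c2@0 c3@0, authorship ..
After op 7 (insert('p')): buffer="pppbv" (len 5), cursors c1@3 c2@3 c3@3, authorship 123..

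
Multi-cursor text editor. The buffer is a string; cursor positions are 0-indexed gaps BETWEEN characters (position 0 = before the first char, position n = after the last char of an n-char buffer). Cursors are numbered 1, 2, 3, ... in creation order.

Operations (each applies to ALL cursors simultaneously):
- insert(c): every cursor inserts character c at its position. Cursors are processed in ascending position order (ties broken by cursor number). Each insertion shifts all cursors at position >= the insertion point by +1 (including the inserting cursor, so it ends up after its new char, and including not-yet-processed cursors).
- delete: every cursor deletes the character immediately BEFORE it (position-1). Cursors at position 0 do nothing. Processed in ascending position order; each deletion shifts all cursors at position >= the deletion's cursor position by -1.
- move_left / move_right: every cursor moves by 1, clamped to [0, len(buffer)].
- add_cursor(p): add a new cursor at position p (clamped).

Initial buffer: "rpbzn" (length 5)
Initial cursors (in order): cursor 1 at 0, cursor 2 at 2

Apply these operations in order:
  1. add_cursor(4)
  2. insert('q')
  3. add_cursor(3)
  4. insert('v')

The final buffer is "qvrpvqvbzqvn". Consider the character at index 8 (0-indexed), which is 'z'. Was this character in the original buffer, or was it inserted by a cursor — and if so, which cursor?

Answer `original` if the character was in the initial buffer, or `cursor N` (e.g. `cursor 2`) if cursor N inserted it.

After op 1 (add_cursor(4)): buffer="rpbzn" (len 5), cursors c1@0 c2@2 c3@4, authorship .....
After op 2 (insert('q')): buffer="qrpqbzqn" (len 8), cursors c1@1 c2@4 c3@7, authorship 1..2..3.
After op 3 (add_cursor(3)): buffer="qrpqbzqn" (len 8), cursors c1@1 c4@3 c2@4 c3@7, authorship 1..2..3.
After op 4 (insert('v')): buffer="qvrpvqvbzqvn" (len 12), cursors c1@2 c4@5 c2@7 c3@11, authorship 11..422..33.
Authorship (.=original, N=cursor N): 1 1 . . 4 2 2 . . 3 3 .
Index 8: author = original

Answer: original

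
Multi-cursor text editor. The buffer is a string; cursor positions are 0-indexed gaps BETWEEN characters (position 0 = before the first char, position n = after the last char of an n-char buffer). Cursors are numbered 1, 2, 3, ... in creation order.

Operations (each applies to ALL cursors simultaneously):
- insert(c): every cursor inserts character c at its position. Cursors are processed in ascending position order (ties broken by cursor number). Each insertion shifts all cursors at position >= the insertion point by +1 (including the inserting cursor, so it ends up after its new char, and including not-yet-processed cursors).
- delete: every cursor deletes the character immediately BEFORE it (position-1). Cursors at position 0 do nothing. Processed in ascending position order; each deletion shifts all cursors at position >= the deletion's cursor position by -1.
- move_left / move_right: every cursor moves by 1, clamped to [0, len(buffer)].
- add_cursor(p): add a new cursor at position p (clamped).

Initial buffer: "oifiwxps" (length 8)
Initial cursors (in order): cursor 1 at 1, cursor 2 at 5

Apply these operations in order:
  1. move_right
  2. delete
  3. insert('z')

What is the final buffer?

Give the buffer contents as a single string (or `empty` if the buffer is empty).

Answer: ozfiwzps

Derivation:
After op 1 (move_right): buffer="oifiwxps" (len 8), cursors c1@2 c2@6, authorship ........
After op 2 (delete): buffer="ofiwps" (len 6), cursors c1@1 c2@4, authorship ......
After op 3 (insert('z')): buffer="ozfiwzps" (len 8), cursors c1@2 c2@6, authorship .1...2..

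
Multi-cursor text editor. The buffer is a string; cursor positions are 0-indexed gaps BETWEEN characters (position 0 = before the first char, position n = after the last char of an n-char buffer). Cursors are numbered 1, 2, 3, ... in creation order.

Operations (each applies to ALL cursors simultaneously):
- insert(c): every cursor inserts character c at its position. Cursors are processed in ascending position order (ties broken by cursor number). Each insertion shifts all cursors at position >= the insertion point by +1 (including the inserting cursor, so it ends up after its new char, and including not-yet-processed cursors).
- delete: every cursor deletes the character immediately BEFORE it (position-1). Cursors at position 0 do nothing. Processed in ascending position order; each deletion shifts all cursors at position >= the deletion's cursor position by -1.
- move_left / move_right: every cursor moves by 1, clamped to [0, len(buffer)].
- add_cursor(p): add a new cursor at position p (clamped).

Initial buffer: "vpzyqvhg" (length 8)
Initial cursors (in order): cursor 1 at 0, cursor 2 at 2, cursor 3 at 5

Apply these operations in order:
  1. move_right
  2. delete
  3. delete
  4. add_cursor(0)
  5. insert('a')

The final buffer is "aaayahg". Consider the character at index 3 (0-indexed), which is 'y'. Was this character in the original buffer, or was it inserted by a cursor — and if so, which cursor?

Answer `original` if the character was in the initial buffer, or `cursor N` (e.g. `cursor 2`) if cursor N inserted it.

Answer: original

Derivation:
After op 1 (move_right): buffer="vpzyqvhg" (len 8), cursors c1@1 c2@3 c3@6, authorship ........
After op 2 (delete): buffer="pyqhg" (len 5), cursors c1@0 c2@1 c3@3, authorship .....
After op 3 (delete): buffer="yhg" (len 3), cursors c1@0 c2@0 c3@1, authorship ...
After op 4 (add_cursor(0)): buffer="yhg" (len 3), cursors c1@0 c2@0 c4@0 c3@1, authorship ...
After op 5 (insert('a')): buffer="aaayahg" (len 7), cursors c1@3 c2@3 c4@3 c3@5, authorship 124.3..
Authorship (.=original, N=cursor N): 1 2 4 . 3 . .
Index 3: author = original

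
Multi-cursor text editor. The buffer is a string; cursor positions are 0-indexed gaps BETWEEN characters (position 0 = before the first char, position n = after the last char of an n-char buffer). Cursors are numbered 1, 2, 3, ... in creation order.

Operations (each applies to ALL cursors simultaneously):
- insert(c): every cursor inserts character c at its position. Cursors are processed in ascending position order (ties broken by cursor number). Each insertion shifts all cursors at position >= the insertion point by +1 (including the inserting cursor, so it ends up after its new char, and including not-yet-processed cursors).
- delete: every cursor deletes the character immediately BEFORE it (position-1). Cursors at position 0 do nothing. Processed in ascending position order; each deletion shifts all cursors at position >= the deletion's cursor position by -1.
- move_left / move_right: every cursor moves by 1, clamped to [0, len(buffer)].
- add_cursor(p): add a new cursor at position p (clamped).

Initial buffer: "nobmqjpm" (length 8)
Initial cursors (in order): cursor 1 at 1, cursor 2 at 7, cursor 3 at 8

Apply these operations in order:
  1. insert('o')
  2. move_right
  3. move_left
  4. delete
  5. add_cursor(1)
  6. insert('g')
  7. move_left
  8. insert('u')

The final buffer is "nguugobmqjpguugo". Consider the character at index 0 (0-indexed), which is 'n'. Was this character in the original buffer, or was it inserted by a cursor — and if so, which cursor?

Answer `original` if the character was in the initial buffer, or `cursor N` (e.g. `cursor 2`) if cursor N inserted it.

Answer: original

Derivation:
After op 1 (insert('o')): buffer="noobmqjpomo" (len 11), cursors c1@2 c2@9 c3@11, authorship .1......2.3
After op 2 (move_right): buffer="noobmqjpomo" (len 11), cursors c1@3 c2@10 c3@11, authorship .1......2.3
After op 3 (move_left): buffer="noobmqjpomo" (len 11), cursors c1@2 c2@9 c3@10, authorship .1......2.3
After op 4 (delete): buffer="nobmqjpo" (len 8), cursors c1@1 c2@7 c3@7, authorship .......3
After op 5 (add_cursor(1)): buffer="nobmqjpo" (len 8), cursors c1@1 c4@1 c2@7 c3@7, authorship .......3
After op 6 (insert('g')): buffer="nggobmqjpggo" (len 12), cursors c1@3 c4@3 c2@11 c3@11, authorship .14......233
After op 7 (move_left): buffer="nggobmqjpggo" (len 12), cursors c1@2 c4@2 c2@10 c3@10, authorship .14......233
After op 8 (insert('u')): buffer="nguugobmqjpguugo" (len 16), cursors c1@4 c4@4 c2@14 c3@14, authorship .1144......22333
Authorship (.=original, N=cursor N): . 1 1 4 4 . . . . . . 2 2 3 3 3
Index 0: author = original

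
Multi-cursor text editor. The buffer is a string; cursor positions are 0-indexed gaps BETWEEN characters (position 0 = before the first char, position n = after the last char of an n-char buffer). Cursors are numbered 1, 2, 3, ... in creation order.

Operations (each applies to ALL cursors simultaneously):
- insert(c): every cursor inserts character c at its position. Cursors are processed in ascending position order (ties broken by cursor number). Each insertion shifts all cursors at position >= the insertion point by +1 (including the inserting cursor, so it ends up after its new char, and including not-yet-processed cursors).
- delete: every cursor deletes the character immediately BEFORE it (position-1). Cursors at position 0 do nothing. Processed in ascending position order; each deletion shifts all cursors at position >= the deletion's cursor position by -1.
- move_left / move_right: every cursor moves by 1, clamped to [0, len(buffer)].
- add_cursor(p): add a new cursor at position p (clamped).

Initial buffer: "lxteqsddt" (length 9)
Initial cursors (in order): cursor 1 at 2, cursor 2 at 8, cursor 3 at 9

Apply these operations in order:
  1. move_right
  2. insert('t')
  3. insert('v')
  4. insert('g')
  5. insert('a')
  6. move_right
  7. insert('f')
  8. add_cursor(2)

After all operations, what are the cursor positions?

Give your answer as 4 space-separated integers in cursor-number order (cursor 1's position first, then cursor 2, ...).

After op 1 (move_right): buffer="lxteqsddt" (len 9), cursors c1@3 c2@9 c3@9, authorship .........
After op 2 (insert('t')): buffer="lxtteqsddttt" (len 12), cursors c1@4 c2@12 c3@12, authorship ...1......23
After op 3 (insert('v')): buffer="lxttveqsddtttvv" (len 15), cursors c1@5 c2@15 c3@15, authorship ...11......2323
After op 4 (insert('g')): buffer="lxttvgeqsddtttvvgg" (len 18), cursors c1@6 c2@18 c3@18, authorship ...111......232323
After op 5 (insert('a')): buffer="lxttvgaeqsddtttvvggaa" (len 21), cursors c1@7 c2@21 c3@21, authorship ...1111......23232323
After op 6 (move_right): buffer="lxttvgaeqsddtttvvggaa" (len 21), cursors c1@8 c2@21 c3@21, authorship ...1111......23232323
After op 7 (insert('f')): buffer="lxttvgaefqsddtttvvggaaff" (len 24), cursors c1@9 c2@24 c3@24, authorship ...1111.1.....2323232323
After op 8 (add_cursor(2)): buffer="lxttvgaefqsddtttvvggaaff" (len 24), cursors c4@2 c1@9 c2@24 c3@24, authorship ...1111.1.....2323232323

Answer: 9 24 24 2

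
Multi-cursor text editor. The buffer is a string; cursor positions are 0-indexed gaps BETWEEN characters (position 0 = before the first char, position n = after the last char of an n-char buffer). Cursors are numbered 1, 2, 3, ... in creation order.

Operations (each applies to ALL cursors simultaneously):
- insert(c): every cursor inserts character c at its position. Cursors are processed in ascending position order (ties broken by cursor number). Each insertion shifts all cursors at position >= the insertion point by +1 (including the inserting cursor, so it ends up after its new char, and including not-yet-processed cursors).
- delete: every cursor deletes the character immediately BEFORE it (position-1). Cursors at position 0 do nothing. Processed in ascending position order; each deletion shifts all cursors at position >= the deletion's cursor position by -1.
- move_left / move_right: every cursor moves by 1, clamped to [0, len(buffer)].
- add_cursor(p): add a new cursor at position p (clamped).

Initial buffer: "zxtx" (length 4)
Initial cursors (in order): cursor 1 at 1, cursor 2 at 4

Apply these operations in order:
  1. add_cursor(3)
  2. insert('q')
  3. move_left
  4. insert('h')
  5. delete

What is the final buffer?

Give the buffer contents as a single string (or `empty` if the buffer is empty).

After op 1 (add_cursor(3)): buffer="zxtx" (len 4), cursors c1@1 c3@3 c2@4, authorship ....
After op 2 (insert('q')): buffer="zqxtqxq" (len 7), cursors c1@2 c3@5 c2@7, authorship .1..3.2
After op 3 (move_left): buffer="zqxtqxq" (len 7), cursors c1@1 c3@4 c2@6, authorship .1..3.2
After op 4 (insert('h')): buffer="zhqxthqxhq" (len 10), cursors c1@2 c3@6 c2@9, authorship .11..33.22
After op 5 (delete): buffer="zqxtqxq" (len 7), cursors c1@1 c3@4 c2@6, authorship .1..3.2

Answer: zqxtqxq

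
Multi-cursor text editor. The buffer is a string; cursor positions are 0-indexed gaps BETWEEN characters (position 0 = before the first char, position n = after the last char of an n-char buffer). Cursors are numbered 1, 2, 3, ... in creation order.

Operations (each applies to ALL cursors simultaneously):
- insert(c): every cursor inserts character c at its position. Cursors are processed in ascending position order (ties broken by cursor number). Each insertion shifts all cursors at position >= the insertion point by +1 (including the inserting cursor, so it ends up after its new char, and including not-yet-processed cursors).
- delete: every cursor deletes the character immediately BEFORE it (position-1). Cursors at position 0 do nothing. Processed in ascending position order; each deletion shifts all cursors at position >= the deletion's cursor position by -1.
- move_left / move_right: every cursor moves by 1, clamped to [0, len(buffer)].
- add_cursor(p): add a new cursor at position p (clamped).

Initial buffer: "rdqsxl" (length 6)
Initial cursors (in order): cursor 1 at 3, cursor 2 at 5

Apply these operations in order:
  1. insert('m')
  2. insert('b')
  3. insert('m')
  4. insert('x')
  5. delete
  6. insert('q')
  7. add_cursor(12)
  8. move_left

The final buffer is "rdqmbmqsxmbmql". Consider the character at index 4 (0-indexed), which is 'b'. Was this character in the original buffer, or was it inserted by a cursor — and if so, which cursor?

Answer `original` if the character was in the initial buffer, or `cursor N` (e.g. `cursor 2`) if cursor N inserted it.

After op 1 (insert('m')): buffer="rdqmsxml" (len 8), cursors c1@4 c2@7, authorship ...1..2.
After op 2 (insert('b')): buffer="rdqmbsxmbl" (len 10), cursors c1@5 c2@9, authorship ...11..22.
After op 3 (insert('m')): buffer="rdqmbmsxmbml" (len 12), cursors c1@6 c2@11, authorship ...111..222.
After op 4 (insert('x')): buffer="rdqmbmxsxmbmxl" (len 14), cursors c1@7 c2@13, authorship ...1111..2222.
After op 5 (delete): buffer="rdqmbmsxmbml" (len 12), cursors c1@6 c2@11, authorship ...111..222.
After op 6 (insert('q')): buffer="rdqmbmqsxmbmql" (len 14), cursors c1@7 c2@13, authorship ...1111..2222.
After op 7 (add_cursor(12)): buffer="rdqmbmqsxmbmql" (len 14), cursors c1@7 c3@12 c2@13, authorship ...1111..2222.
After op 8 (move_left): buffer="rdqmbmqsxmbmql" (len 14), cursors c1@6 c3@11 c2@12, authorship ...1111..2222.
Authorship (.=original, N=cursor N): . . . 1 1 1 1 . . 2 2 2 2 .
Index 4: author = 1

Answer: cursor 1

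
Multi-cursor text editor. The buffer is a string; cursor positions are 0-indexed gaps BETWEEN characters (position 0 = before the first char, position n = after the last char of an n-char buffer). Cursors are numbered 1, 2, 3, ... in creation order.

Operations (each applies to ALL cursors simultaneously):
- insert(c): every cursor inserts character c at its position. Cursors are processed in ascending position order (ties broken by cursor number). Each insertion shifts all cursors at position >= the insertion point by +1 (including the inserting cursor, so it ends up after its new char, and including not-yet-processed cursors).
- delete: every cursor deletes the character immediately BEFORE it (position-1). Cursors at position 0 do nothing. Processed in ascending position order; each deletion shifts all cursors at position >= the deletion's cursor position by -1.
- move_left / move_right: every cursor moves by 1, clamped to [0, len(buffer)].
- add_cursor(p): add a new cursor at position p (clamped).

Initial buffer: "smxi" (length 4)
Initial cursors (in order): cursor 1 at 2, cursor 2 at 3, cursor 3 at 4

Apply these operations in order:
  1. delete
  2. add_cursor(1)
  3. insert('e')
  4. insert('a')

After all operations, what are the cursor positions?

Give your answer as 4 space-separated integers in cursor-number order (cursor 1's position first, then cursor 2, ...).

After op 1 (delete): buffer="s" (len 1), cursors c1@1 c2@1 c3@1, authorship .
After op 2 (add_cursor(1)): buffer="s" (len 1), cursors c1@1 c2@1 c3@1 c4@1, authorship .
After op 3 (insert('e')): buffer="seeee" (len 5), cursors c1@5 c2@5 c3@5 c4@5, authorship .1234
After op 4 (insert('a')): buffer="seeeeaaaa" (len 9), cursors c1@9 c2@9 c3@9 c4@9, authorship .12341234

Answer: 9 9 9 9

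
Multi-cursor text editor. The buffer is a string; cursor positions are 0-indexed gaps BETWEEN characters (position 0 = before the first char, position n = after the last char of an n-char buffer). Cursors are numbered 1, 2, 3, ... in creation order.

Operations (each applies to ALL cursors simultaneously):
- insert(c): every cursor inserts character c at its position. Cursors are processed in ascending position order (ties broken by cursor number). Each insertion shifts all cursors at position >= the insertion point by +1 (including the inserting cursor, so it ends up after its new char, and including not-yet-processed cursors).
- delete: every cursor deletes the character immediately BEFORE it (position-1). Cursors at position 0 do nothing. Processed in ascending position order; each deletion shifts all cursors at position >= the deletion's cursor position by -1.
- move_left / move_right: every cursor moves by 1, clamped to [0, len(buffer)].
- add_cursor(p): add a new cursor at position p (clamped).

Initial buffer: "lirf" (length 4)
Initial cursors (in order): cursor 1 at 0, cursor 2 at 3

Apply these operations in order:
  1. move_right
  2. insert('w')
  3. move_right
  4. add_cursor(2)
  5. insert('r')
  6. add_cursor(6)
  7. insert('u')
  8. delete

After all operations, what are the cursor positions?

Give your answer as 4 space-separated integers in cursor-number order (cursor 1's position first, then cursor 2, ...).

After op 1 (move_right): buffer="lirf" (len 4), cursors c1@1 c2@4, authorship ....
After op 2 (insert('w')): buffer="lwirfw" (len 6), cursors c1@2 c2@6, authorship .1...2
After op 3 (move_right): buffer="lwirfw" (len 6), cursors c1@3 c2@6, authorship .1...2
After op 4 (add_cursor(2)): buffer="lwirfw" (len 6), cursors c3@2 c1@3 c2@6, authorship .1...2
After op 5 (insert('r')): buffer="lwrirrfwr" (len 9), cursors c3@3 c1@5 c2@9, authorship .13.1..22
After op 6 (add_cursor(6)): buffer="lwrirrfwr" (len 9), cursors c3@3 c1@5 c4@6 c2@9, authorship .13.1..22
After op 7 (insert('u')): buffer="lwruirurufwru" (len 13), cursors c3@4 c1@7 c4@9 c2@13, authorship .133.11.4.222
After op 8 (delete): buffer="lwrirrfwr" (len 9), cursors c3@3 c1@5 c4@6 c2@9, authorship .13.1..22

Answer: 5 9 3 6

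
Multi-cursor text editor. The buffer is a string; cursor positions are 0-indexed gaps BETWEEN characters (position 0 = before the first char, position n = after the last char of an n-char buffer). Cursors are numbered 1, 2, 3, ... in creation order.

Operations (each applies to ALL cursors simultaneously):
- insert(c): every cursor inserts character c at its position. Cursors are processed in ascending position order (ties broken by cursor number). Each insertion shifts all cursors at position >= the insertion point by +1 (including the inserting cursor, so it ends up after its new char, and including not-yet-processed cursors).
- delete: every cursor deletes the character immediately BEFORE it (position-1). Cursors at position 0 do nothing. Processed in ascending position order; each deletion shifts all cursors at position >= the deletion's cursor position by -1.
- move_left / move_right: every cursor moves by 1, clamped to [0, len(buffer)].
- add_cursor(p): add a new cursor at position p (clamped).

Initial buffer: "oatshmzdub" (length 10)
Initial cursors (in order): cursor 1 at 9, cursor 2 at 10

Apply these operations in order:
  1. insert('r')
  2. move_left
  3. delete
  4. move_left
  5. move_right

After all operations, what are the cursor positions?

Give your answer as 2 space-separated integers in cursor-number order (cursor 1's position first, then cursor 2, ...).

After op 1 (insert('r')): buffer="oatshmzdurbr" (len 12), cursors c1@10 c2@12, authorship .........1.2
After op 2 (move_left): buffer="oatshmzdurbr" (len 12), cursors c1@9 c2@11, authorship .........1.2
After op 3 (delete): buffer="oatshmzdrr" (len 10), cursors c1@8 c2@9, authorship ........12
After op 4 (move_left): buffer="oatshmzdrr" (len 10), cursors c1@7 c2@8, authorship ........12
After op 5 (move_right): buffer="oatshmzdrr" (len 10), cursors c1@8 c2@9, authorship ........12

Answer: 8 9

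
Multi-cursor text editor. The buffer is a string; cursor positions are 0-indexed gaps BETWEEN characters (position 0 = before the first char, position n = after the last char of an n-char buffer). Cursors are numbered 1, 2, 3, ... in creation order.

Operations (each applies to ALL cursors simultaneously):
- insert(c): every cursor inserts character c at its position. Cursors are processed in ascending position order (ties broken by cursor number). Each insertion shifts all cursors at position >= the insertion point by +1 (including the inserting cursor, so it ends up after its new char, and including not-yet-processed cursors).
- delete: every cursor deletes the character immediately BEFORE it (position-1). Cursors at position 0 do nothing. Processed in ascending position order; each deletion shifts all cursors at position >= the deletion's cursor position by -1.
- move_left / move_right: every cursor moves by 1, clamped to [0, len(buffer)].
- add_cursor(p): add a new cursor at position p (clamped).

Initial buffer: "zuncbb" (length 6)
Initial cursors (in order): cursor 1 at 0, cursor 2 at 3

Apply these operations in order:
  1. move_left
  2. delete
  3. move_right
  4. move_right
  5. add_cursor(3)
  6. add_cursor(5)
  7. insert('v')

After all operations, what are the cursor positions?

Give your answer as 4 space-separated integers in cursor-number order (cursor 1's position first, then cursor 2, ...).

Answer: 3 6 6 9

Derivation:
After op 1 (move_left): buffer="zuncbb" (len 6), cursors c1@0 c2@2, authorship ......
After op 2 (delete): buffer="zncbb" (len 5), cursors c1@0 c2@1, authorship .....
After op 3 (move_right): buffer="zncbb" (len 5), cursors c1@1 c2@2, authorship .....
After op 4 (move_right): buffer="zncbb" (len 5), cursors c1@2 c2@3, authorship .....
After op 5 (add_cursor(3)): buffer="zncbb" (len 5), cursors c1@2 c2@3 c3@3, authorship .....
After op 6 (add_cursor(5)): buffer="zncbb" (len 5), cursors c1@2 c2@3 c3@3 c4@5, authorship .....
After op 7 (insert('v')): buffer="znvcvvbbv" (len 9), cursors c1@3 c2@6 c3@6 c4@9, authorship ..1.23..4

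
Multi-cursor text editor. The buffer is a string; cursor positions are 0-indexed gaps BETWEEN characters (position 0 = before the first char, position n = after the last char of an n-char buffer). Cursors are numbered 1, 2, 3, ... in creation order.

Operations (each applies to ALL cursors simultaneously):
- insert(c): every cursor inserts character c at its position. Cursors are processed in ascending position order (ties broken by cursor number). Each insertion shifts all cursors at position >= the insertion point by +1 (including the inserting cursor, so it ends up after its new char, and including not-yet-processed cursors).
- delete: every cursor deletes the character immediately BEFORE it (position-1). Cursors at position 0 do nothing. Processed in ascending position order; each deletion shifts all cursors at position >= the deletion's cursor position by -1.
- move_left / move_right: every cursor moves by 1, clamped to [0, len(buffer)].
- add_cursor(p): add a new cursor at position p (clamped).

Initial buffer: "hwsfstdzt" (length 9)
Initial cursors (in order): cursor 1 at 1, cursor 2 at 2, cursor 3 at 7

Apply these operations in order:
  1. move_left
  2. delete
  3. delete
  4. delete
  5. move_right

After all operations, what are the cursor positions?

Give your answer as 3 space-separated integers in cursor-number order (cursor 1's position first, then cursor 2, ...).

Answer: 1 1 3

Derivation:
After op 1 (move_left): buffer="hwsfstdzt" (len 9), cursors c1@0 c2@1 c3@6, authorship .........
After op 2 (delete): buffer="wsfsdzt" (len 7), cursors c1@0 c2@0 c3@4, authorship .......
After op 3 (delete): buffer="wsfdzt" (len 6), cursors c1@0 c2@0 c3@3, authorship ......
After op 4 (delete): buffer="wsdzt" (len 5), cursors c1@0 c2@0 c3@2, authorship .....
After op 5 (move_right): buffer="wsdzt" (len 5), cursors c1@1 c2@1 c3@3, authorship .....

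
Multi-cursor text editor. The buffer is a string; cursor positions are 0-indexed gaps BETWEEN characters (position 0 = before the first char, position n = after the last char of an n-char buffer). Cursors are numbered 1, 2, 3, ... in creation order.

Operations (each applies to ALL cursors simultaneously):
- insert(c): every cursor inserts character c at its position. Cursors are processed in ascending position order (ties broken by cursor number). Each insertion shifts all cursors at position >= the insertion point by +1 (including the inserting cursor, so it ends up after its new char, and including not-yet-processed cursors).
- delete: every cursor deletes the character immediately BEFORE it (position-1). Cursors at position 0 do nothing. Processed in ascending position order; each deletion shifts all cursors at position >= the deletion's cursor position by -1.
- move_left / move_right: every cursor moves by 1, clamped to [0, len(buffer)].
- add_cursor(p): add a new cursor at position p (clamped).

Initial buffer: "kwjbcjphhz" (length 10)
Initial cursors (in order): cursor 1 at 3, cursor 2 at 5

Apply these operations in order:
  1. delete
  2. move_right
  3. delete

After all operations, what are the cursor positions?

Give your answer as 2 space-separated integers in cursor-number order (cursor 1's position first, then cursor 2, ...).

Answer: 2 2

Derivation:
After op 1 (delete): buffer="kwbjphhz" (len 8), cursors c1@2 c2@3, authorship ........
After op 2 (move_right): buffer="kwbjphhz" (len 8), cursors c1@3 c2@4, authorship ........
After op 3 (delete): buffer="kwphhz" (len 6), cursors c1@2 c2@2, authorship ......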